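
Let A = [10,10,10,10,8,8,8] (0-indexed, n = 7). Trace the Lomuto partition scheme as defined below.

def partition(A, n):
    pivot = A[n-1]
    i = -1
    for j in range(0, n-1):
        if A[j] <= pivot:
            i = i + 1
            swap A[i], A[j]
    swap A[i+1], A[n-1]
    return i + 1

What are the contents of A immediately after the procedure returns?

[8,8,8,10,10,10,10]

pivot=8, i=-1
j=0: 10>8, skip
j=1: 10>8, skip
j=2: 10>8, skip
j=3: 10>8, skip
j=4: 8≤8, i=0, swap(0,4) ⇒ [8,10,10,10,10,8,8]
j=5: 8≤8, i=1, swap(1,5) ⇒ [8,8,10,10,10,10,8]
swap(2,6) ⇒ [8,8,8,10,10,10,10]; return 2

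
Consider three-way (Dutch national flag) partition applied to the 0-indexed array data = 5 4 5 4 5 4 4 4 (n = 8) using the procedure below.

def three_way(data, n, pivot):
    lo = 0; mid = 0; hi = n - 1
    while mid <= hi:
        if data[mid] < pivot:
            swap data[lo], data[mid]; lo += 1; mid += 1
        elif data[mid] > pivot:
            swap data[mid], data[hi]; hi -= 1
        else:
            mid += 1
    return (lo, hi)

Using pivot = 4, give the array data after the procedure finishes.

4 4 4 4 4 5 5 5

pivot = 4; lo=0, mid=0, hi=7
data[mid]=5>4: swap data[0],data[7]; hi=6 → 4 4 5 4 5 4 4 5
data[mid]=4=4: mid=1
data[mid]=4=4: mid=2
data[mid]=5>4: swap data[2],data[6]; hi=5 → 4 4 4 4 5 4 5 5
data[mid]=4=4: mid=3
data[mid]=4=4: mid=4
data[mid]=5>4: swap data[4],data[5]; hi=4 → 4 4 4 4 4 5 5 5
data[mid]=4=4: mid=5
end: lo=0, hi=4; data = 4 4 4 4 4 5 5 5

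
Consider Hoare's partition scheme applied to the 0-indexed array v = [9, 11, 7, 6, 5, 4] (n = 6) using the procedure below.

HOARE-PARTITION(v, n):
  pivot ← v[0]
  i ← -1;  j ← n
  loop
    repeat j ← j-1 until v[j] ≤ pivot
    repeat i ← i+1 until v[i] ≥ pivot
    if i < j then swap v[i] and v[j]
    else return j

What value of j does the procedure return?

3

pivot = v[0] = 9; i = -1, j = 6
j→5 (v[5]=4≤9), i→0 (v[0]=9≥9); i<j, swap → [4, 11, 7, 6, 5, 9]
j→4 (v[4]=5≤9), i→1 (v[1]=11≥9); i<j, swap → [4, 5, 7, 6, 11, 9]
j→3, i→4; i≥j, return j=3. v = [4, 5, 7, 6, 11, 9]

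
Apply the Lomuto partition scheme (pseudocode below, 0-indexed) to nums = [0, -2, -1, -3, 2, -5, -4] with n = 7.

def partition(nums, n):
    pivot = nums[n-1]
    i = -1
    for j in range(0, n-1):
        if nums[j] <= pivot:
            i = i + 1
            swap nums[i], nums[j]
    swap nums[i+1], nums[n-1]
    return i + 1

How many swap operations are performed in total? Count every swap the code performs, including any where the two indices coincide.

pivot = nums[6] = -4; i = -1
j=0: nums[0]=0 > -4 → no swap
j=1: nums[1]=-2 > -4 → no swap
j=2: nums[2]=-1 > -4 → no swap
j=3: nums[3]=-3 > -4 → no swap
j=4: nums[4]=2 > -4 → no swap
j=5: nums[5]=-5 ≤ -4 → i=0, swap nums[0],nums[5] → [-5, -2, -1, -3, 2, 0, -4]
final swap nums[1],nums[6] → [-5, -4, -1, -3, 2, 0, -2]; return 1

2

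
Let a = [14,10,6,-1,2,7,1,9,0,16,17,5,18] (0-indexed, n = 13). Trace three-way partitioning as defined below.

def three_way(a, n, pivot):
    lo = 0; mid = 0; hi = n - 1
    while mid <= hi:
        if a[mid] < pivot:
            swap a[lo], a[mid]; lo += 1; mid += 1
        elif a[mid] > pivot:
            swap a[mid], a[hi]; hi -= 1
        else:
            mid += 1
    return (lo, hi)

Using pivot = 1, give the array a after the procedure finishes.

[0,-1,1,2,7,6,9,10,16,17,5,18,14]

lo=0 mid=0 hi=12
14>1: swap(0,12), hi=11 ⇒ [18,10,6,-1,2,7,1,9,0,16,17,5,14]
18>1: swap(0,11), hi=10 ⇒ [5,10,6,-1,2,7,1,9,0,16,17,18,14]
5>1: swap(0,10), hi=9 ⇒ [17,10,6,-1,2,7,1,9,0,16,5,18,14]
17>1: swap(0,9), hi=8 ⇒ [16,10,6,-1,2,7,1,9,0,17,5,18,14]
16>1: swap(0,8), hi=7 ⇒ [0,10,6,-1,2,7,1,9,16,17,5,18,14]
0<1: swap(0,0), lo=1 mid=1 ⇒ [0,10,6,-1,2,7,1,9,16,17,5,18,14]
10>1: swap(1,7), hi=6 ⇒ [0,9,6,-1,2,7,1,10,16,17,5,18,14]
9>1: swap(1,6), hi=5 ⇒ [0,1,6,-1,2,7,9,10,16,17,5,18,14]
1=1: mid=2
6>1: swap(2,5), hi=4 ⇒ [0,1,7,-1,2,6,9,10,16,17,5,18,14]
7>1: swap(2,4), hi=3 ⇒ [0,1,2,-1,7,6,9,10,16,17,5,18,14]
2>1: swap(2,3), hi=2 ⇒ [0,1,-1,2,7,6,9,10,16,17,5,18,14]
-1<1: swap(1,2), lo=2 mid=3 ⇒ [0,-1,1,2,7,6,9,10,16,17,5,18,14]
done. lo=2 hi=2; a=[0,-1,1,2,7,6,9,10,16,17,5,18,14]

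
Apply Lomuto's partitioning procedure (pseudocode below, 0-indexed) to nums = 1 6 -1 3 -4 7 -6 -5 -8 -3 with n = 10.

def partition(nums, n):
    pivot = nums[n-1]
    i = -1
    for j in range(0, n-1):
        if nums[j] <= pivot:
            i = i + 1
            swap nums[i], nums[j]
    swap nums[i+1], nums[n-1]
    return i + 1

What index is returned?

pivot=-3, i=-1
j=0: 1>-3, skip
j=1: 6>-3, skip
j=2: -1>-3, skip
j=3: 3>-3, skip
j=4: -4≤-3, i=0, swap(0,4) ⇒ -4 6 -1 3 1 7 -6 -5 -8 -3
j=5: 7>-3, skip
j=6: -6≤-3, i=1, swap(1,6) ⇒ -4 -6 -1 3 1 7 6 -5 -8 -3
j=7: -5≤-3, i=2, swap(2,7) ⇒ -4 -6 -5 3 1 7 6 -1 -8 -3
j=8: -8≤-3, i=3, swap(3,8) ⇒ -4 -6 -5 -8 1 7 6 -1 3 -3
swap(4,9) ⇒ -4 -6 -5 -8 -3 7 6 -1 3 1; return 4

4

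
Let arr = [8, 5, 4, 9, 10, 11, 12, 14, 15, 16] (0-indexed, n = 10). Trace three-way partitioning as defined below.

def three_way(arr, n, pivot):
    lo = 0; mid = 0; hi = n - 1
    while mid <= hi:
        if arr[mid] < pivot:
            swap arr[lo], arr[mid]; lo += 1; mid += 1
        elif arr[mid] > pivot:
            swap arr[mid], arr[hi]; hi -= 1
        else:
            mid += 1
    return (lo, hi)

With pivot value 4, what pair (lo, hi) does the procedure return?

(0, 0)

pivot = 4; lo=0, mid=0, hi=9
arr[mid]=8>4: swap arr[0],arr[9]; hi=8 → [16, 5, 4, 9, 10, 11, 12, 14, 15, 8]
arr[mid]=16>4: swap arr[0],arr[8]; hi=7 → [15, 5, 4, 9, 10, 11, 12, 14, 16, 8]
arr[mid]=15>4: swap arr[0],arr[7]; hi=6 → [14, 5, 4, 9, 10, 11, 12, 15, 16, 8]
arr[mid]=14>4: swap arr[0],arr[6]; hi=5 → [12, 5, 4, 9, 10, 11, 14, 15, 16, 8]
arr[mid]=12>4: swap arr[0],arr[5]; hi=4 → [11, 5, 4, 9, 10, 12, 14, 15, 16, 8]
arr[mid]=11>4: swap arr[0],arr[4]; hi=3 → [10, 5, 4, 9, 11, 12, 14, 15, 16, 8]
arr[mid]=10>4: swap arr[0],arr[3]; hi=2 → [9, 5, 4, 10, 11, 12, 14, 15, 16, 8]
arr[mid]=9>4: swap arr[0],arr[2]; hi=1 → [4, 5, 9, 10, 11, 12, 14, 15, 16, 8]
arr[mid]=4=4: mid=1
arr[mid]=5>4: swap arr[1],arr[1]; hi=0 → [4, 5, 9, 10, 11, 12, 14, 15, 16, 8]
end: lo=0, hi=0; arr = [4, 5, 9, 10, 11, 12, 14, 15, 16, 8]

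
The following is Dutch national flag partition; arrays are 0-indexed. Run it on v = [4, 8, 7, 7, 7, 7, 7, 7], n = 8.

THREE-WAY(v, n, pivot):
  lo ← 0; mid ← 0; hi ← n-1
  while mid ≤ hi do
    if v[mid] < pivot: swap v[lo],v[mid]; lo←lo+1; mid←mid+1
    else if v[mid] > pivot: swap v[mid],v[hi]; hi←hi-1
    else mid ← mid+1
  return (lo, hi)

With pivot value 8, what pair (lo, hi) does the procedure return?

lo=0 mid=0 hi=7
4<8: swap(0,0), lo=1 mid=1 ⇒ [4, 8, 7, 7, 7, 7, 7, 7]
8=8: mid=2
7<8: swap(1,2), lo=2 mid=3 ⇒ [4, 7, 8, 7, 7, 7, 7, 7]
7<8: swap(2,3), lo=3 mid=4 ⇒ [4, 7, 7, 8, 7, 7, 7, 7]
7<8: swap(3,4), lo=4 mid=5 ⇒ [4, 7, 7, 7, 8, 7, 7, 7]
7<8: swap(4,5), lo=5 mid=6 ⇒ [4, 7, 7, 7, 7, 8, 7, 7]
7<8: swap(5,6), lo=6 mid=7 ⇒ [4, 7, 7, 7, 7, 7, 8, 7]
7<8: swap(6,7), lo=7 mid=8 ⇒ [4, 7, 7, 7, 7, 7, 7, 8]
done. lo=7 hi=7; v=[4, 7, 7, 7, 7, 7, 7, 8]

(7, 7)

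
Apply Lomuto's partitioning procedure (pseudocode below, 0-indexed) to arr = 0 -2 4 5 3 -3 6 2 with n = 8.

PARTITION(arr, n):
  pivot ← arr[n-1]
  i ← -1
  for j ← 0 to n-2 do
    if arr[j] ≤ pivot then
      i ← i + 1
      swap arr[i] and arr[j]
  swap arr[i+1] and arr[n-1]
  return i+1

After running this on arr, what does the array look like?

pivot = arr[7] = 2; i = -1
j=0: arr[0]=0 ≤ 2 → i=0, swap arr[0],arr[0] (no change) → 0 -2 4 5 3 -3 6 2
j=1: arr[1]=-2 ≤ 2 → i=1, swap arr[1],arr[1] (no change) → 0 -2 4 5 3 -3 6 2
j=2: arr[2]=4 > 2 → no swap
j=3: arr[3]=5 > 2 → no swap
j=4: arr[4]=3 > 2 → no swap
j=5: arr[5]=-3 ≤ 2 → i=2, swap arr[2],arr[5] → 0 -2 -3 5 3 4 6 2
j=6: arr[6]=6 > 2 → no swap
final swap arr[3],arr[7] → 0 -2 -3 2 3 4 6 5; return 3

0 -2 -3 2 3 4 6 5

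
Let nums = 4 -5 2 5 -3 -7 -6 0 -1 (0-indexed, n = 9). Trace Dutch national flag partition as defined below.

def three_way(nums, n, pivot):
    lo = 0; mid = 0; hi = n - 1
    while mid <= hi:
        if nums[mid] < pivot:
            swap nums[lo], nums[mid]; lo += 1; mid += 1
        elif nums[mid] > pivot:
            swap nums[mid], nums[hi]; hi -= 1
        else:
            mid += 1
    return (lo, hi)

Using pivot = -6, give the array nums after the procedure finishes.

pivot = -6; lo=0, mid=0, hi=8
nums[mid]=4>-6: swap nums[0],nums[8]; hi=7 → -1 -5 2 5 -3 -7 -6 0 4
nums[mid]=-1>-6: swap nums[0],nums[7]; hi=6 → 0 -5 2 5 -3 -7 -6 -1 4
nums[mid]=0>-6: swap nums[0],nums[6]; hi=5 → -6 -5 2 5 -3 -7 0 -1 4
nums[mid]=-6=-6: mid=1
nums[mid]=-5>-6: swap nums[1],nums[5]; hi=4 → -6 -7 2 5 -3 -5 0 -1 4
nums[mid]=-7<-6: swap nums[0],nums[1]; lo=1,mid=2 → -7 -6 2 5 -3 -5 0 -1 4
nums[mid]=2>-6: swap nums[2],nums[4]; hi=3 → -7 -6 -3 5 2 -5 0 -1 4
nums[mid]=-3>-6: swap nums[2],nums[3]; hi=2 → -7 -6 5 -3 2 -5 0 -1 4
nums[mid]=5>-6: swap nums[2],nums[2]; hi=1 → -7 -6 5 -3 2 -5 0 -1 4
end: lo=1, hi=1; nums = -7 -6 5 -3 2 -5 0 -1 4

-7 -6 5 -3 2 -5 0 -1 4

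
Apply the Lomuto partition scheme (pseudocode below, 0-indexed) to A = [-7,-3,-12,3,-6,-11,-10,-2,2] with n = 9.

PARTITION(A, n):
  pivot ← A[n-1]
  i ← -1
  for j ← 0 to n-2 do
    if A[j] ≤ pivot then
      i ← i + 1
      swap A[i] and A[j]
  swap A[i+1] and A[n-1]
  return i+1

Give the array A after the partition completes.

[-7,-3,-12,-6,-11,-10,-2,2,3]

pivot = A[8] = 2; i = -1
j=0: A[0]=-7 ≤ 2 → i=0, swap A[0],A[0] (no change) → [-7,-3,-12,3,-6,-11,-10,-2,2]
j=1: A[1]=-3 ≤ 2 → i=1, swap A[1],A[1] (no change) → [-7,-3,-12,3,-6,-11,-10,-2,2]
j=2: A[2]=-12 ≤ 2 → i=2, swap A[2],A[2] (no change) → [-7,-3,-12,3,-6,-11,-10,-2,2]
j=3: A[3]=3 > 2 → no swap
j=4: A[4]=-6 ≤ 2 → i=3, swap A[3],A[4] → [-7,-3,-12,-6,3,-11,-10,-2,2]
j=5: A[5]=-11 ≤ 2 → i=4, swap A[4],A[5] → [-7,-3,-12,-6,-11,3,-10,-2,2]
j=6: A[6]=-10 ≤ 2 → i=5, swap A[5],A[6] → [-7,-3,-12,-6,-11,-10,3,-2,2]
j=7: A[7]=-2 ≤ 2 → i=6, swap A[6],A[7] → [-7,-3,-12,-6,-11,-10,-2,3,2]
final swap A[7],A[8] → [-7,-3,-12,-6,-11,-10,-2,2,3]; return 7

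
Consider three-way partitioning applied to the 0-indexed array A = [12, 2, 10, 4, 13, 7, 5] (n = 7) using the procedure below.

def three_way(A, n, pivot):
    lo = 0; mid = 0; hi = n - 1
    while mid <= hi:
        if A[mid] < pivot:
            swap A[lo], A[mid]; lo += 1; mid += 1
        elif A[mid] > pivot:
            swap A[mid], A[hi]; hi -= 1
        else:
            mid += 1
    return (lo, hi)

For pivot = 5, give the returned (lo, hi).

lo=0 mid=0 hi=6
12>5: swap(0,6), hi=5 ⇒ [5, 2, 10, 4, 13, 7, 12]
5=5: mid=1
2<5: swap(0,1), lo=1 mid=2 ⇒ [2, 5, 10, 4, 13, 7, 12]
10>5: swap(2,5), hi=4 ⇒ [2, 5, 7, 4, 13, 10, 12]
7>5: swap(2,4), hi=3 ⇒ [2, 5, 13, 4, 7, 10, 12]
13>5: swap(2,3), hi=2 ⇒ [2, 5, 4, 13, 7, 10, 12]
4<5: swap(1,2), lo=2 mid=3 ⇒ [2, 4, 5, 13, 7, 10, 12]
done. lo=2 hi=2; A=[2, 4, 5, 13, 7, 10, 12]

(2, 2)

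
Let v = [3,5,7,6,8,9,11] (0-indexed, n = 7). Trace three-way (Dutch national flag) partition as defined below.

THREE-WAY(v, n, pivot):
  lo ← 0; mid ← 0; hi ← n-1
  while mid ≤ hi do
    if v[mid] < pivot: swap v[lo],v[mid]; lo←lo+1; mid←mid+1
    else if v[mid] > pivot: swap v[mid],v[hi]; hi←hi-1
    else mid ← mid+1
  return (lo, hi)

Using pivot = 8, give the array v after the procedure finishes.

pivot = 8; lo=0, mid=0, hi=6
v[mid]=3<8: swap v[0],v[0]; lo=1,mid=1 → [3,5,7,6,8,9,11]
v[mid]=5<8: swap v[1],v[1]; lo=2,mid=2 → [3,5,7,6,8,9,11]
v[mid]=7<8: swap v[2],v[2]; lo=3,mid=3 → [3,5,7,6,8,9,11]
v[mid]=6<8: swap v[3],v[3]; lo=4,mid=4 → [3,5,7,6,8,9,11]
v[mid]=8=8: mid=5
v[mid]=9>8: swap v[5],v[6]; hi=5 → [3,5,7,6,8,11,9]
v[mid]=11>8: swap v[5],v[5]; hi=4 → [3,5,7,6,8,11,9]
end: lo=4, hi=4; v = [3,5,7,6,8,11,9]

[3,5,7,6,8,11,9]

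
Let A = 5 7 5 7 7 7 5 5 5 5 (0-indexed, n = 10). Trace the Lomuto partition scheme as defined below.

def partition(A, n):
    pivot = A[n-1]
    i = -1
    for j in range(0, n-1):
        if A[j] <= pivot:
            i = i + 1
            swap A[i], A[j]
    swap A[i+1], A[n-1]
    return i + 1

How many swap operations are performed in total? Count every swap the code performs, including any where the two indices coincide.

6

pivot=5, i=-1
j=0: 5≤5, i=0, swap(0,0) ⇒ 5 7 5 7 7 7 5 5 5 5
j=1: 7>5, skip
j=2: 5≤5, i=1, swap(1,2) ⇒ 5 5 7 7 7 7 5 5 5 5
j=3: 7>5, skip
j=4: 7>5, skip
j=5: 7>5, skip
j=6: 5≤5, i=2, swap(2,6) ⇒ 5 5 5 7 7 7 7 5 5 5
j=7: 5≤5, i=3, swap(3,7) ⇒ 5 5 5 5 7 7 7 7 5 5
j=8: 5≤5, i=4, swap(4,8) ⇒ 5 5 5 5 5 7 7 7 7 5
swap(5,9) ⇒ 5 5 5 5 5 5 7 7 7 7; return 5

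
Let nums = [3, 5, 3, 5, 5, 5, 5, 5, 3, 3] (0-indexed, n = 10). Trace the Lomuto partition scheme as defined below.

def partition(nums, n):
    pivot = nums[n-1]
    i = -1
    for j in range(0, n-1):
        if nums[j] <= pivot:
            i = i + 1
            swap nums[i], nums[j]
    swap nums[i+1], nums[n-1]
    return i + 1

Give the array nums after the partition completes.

pivot=3, i=-1
j=0: 3≤3, i=0, swap(0,0) ⇒ [3, 5, 3, 5, 5, 5, 5, 5, 3, 3]
j=1: 5>3, skip
j=2: 3≤3, i=1, swap(1,2) ⇒ [3, 3, 5, 5, 5, 5, 5, 5, 3, 3]
j=3: 5>3, skip
j=4: 5>3, skip
j=5: 5>3, skip
j=6: 5>3, skip
j=7: 5>3, skip
j=8: 3≤3, i=2, swap(2,8) ⇒ [3, 3, 3, 5, 5, 5, 5, 5, 5, 3]
swap(3,9) ⇒ [3, 3, 3, 3, 5, 5, 5, 5, 5, 5]; return 3

[3, 3, 3, 3, 5, 5, 5, 5, 5, 5]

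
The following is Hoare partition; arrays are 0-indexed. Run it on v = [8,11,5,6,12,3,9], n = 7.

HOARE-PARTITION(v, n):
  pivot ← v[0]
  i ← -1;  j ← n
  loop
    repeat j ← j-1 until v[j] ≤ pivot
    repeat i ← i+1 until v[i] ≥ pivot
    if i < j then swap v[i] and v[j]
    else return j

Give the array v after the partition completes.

pivot = v[0] = 8; i = -1, j = 7
j→5 (v[5]=3≤8), i→0 (v[0]=8≥8); i<j, swap → [3,11,5,6,12,8,9]
j→3 (v[3]=6≤8), i→1 (v[1]=11≥8); i<j, swap → [3,6,5,11,12,8,9]
j→2, i→3; i≥j, return j=2. v = [3,6,5,11,12,8,9]

[3,6,5,11,12,8,9]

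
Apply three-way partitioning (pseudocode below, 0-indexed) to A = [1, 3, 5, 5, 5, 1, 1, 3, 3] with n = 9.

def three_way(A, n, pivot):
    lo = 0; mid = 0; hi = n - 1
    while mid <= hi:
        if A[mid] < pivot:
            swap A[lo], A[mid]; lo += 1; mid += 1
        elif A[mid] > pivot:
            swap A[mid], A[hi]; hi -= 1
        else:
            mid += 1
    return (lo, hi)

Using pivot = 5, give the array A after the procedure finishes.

[1, 3, 1, 1, 3, 3, 5, 5, 5]

pivot = 5; lo=0, mid=0, hi=8
A[mid]=1<5: swap A[0],A[0]; lo=1,mid=1 → [1, 3, 5, 5, 5, 1, 1, 3, 3]
A[mid]=3<5: swap A[1],A[1]; lo=2,mid=2 → [1, 3, 5, 5, 5, 1, 1, 3, 3]
A[mid]=5=5: mid=3
A[mid]=5=5: mid=4
A[mid]=5=5: mid=5
A[mid]=1<5: swap A[2],A[5]; lo=3,mid=6 → [1, 3, 1, 5, 5, 5, 1, 3, 3]
A[mid]=1<5: swap A[3],A[6]; lo=4,mid=7 → [1, 3, 1, 1, 5, 5, 5, 3, 3]
A[mid]=3<5: swap A[4],A[7]; lo=5,mid=8 → [1, 3, 1, 1, 3, 5, 5, 5, 3]
A[mid]=3<5: swap A[5],A[8]; lo=6,mid=9 → [1, 3, 1, 1, 3, 3, 5, 5, 5]
end: lo=6, hi=8; A = [1, 3, 1, 1, 3, 3, 5, 5, 5]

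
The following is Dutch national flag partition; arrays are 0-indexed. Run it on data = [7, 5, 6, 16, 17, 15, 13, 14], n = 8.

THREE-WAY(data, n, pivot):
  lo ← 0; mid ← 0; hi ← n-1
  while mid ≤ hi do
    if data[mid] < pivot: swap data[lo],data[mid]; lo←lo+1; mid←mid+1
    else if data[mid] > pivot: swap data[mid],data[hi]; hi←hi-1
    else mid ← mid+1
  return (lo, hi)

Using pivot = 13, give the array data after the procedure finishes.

[7, 5, 6, 13, 15, 17, 14, 16]

pivot = 13; lo=0, mid=0, hi=7
data[mid]=7<13: swap data[0],data[0]; lo=1,mid=1 → [7, 5, 6, 16, 17, 15, 13, 14]
data[mid]=5<13: swap data[1],data[1]; lo=2,mid=2 → [7, 5, 6, 16, 17, 15, 13, 14]
data[mid]=6<13: swap data[2],data[2]; lo=3,mid=3 → [7, 5, 6, 16, 17, 15, 13, 14]
data[mid]=16>13: swap data[3],data[7]; hi=6 → [7, 5, 6, 14, 17, 15, 13, 16]
data[mid]=14>13: swap data[3],data[6]; hi=5 → [7, 5, 6, 13, 17, 15, 14, 16]
data[mid]=13=13: mid=4
data[mid]=17>13: swap data[4],data[5]; hi=4 → [7, 5, 6, 13, 15, 17, 14, 16]
data[mid]=15>13: swap data[4],data[4]; hi=3 → [7, 5, 6, 13, 15, 17, 14, 16]
end: lo=3, hi=3; data = [7, 5, 6, 13, 15, 17, 14, 16]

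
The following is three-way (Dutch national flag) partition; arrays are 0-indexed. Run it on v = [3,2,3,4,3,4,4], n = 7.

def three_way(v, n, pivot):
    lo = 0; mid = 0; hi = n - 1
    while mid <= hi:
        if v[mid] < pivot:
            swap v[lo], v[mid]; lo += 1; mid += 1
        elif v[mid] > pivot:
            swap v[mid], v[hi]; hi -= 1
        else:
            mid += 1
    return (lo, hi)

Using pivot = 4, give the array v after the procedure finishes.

[3,2,3,3,4,4,4]

lo=0 mid=0 hi=6
3<4: swap(0,0), lo=1 mid=1 ⇒ [3,2,3,4,3,4,4]
2<4: swap(1,1), lo=2 mid=2 ⇒ [3,2,3,4,3,4,4]
3<4: swap(2,2), lo=3 mid=3 ⇒ [3,2,3,4,3,4,4]
4=4: mid=4
3<4: swap(3,4), lo=4 mid=5 ⇒ [3,2,3,3,4,4,4]
4=4: mid=6
4=4: mid=7
done. lo=4 hi=6; v=[3,2,3,3,4,4,4]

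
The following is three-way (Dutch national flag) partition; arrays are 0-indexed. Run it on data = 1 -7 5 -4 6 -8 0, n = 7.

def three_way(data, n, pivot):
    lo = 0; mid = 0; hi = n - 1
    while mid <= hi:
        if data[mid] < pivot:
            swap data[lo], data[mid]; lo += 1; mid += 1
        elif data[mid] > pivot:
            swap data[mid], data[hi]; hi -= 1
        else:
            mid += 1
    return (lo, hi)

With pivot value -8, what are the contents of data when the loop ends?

-8 5 -4 6 -7 0 1

lo=0 mid=0 hi=6
1>-8: swap(0,6), hi=5 ⇒ 0 -7 5 -4 6 -8 1
0>-8: swap(0,5), hi=4 ⇒ -8 -7 5 -4 6 0 1
-8=-8: mid=1
-7>-8: swap(1,4), hi=3 ⇒ -8 6 5 -4 -7 0 1
6>-8: swap(1,3), hi=2 ⇒ -8 -4 5 6 -7 0 1
-4>-8: swap(1,2), hi=1 ⇒ -8 5 -4 6 -7 0 1
5>-8: swap(1,1), hi=0 ⇒ -8 5 -4 6 -7 0 1
done. lo=0 hi=0; data=-8 5 -4 6 -7 0 1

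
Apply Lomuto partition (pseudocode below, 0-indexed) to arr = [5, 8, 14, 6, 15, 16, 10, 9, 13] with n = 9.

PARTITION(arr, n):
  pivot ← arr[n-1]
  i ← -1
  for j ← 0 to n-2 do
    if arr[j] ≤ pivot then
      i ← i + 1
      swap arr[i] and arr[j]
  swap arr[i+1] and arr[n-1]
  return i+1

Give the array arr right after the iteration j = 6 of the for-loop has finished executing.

pivot = arr[8] = 13; i = -1
j=0: arr[0]=5 ≤ 13 → i=0, swap arr[0],arr[0] (no change) → [5, 8, 14, 6, 15, 16, 10, 9, 13]
j=1: arr[1]=8 ≤ 13 → i=1, swap arr[1],arr[1] (no change) → [5, 8, 14, 6, 15, 16, 10, 9, 13]
j=2: arr[2]=14 > 13 → no swap
j=3: arr[3]=6 ≤ 13 → i=2, swap arr[2],arr[3] → [5, 8, 6, 14, 15, 16, 10, 9, 13]
j=4: arr[4]=15 > 13 → no swap
j=5: arr[5]=16 > 13 → no swap
j=6: arr[6]=10 ≤ 13 → i=3, swap arr[3],arr[6] → [5, 8, 6, 10, 15, 16, 14, 9, 13]
(after j=6) arr = [5, 8, 6, 10, 15, 16, 14, 9, 13]

[5, 8, 6, 10, 15, 16, 14, 9, 13]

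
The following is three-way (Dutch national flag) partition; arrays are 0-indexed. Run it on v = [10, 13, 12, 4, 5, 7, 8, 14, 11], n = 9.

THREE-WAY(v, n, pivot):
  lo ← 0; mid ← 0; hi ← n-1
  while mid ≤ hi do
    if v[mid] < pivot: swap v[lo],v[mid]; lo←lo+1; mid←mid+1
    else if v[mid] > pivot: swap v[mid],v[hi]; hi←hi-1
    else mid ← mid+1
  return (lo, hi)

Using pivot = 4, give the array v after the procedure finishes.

[4, 12, 13, 5, 7, 8, 14, 11, 10]

pivot = 4; lo=0, mid=0, hi=8
v[mid]=10>4: swap v[0],v[8]; hi=7 → [11, 13, 12, 4, 5, 7, 8, 14, 10]
v[mid]=11>4: swap v[0],v[7]; hi=6 → [14, 13, 12, 4, 5, 7, 8, 11, 10]
v[mid]=14>4: swap v[0],v[6]; hi=5 → [8, 13, 12, 4, 5, 7, 14, 11, 10]
v[mid]=8>4: swap v[0],v[5]; hi=4 → [7, 13, 12, 4, 5, 8, 14, 11, 10]
v[mid]=7>4: swap v[0],v[4]; hi=3 → [5, 13, 12, 4, 7, 8, 14, 11, 10]
v[mid]=5>4: swap v[0],v[3]; hi=2 → [4, 13, 12, 5, 7, 8, 14, 11, 10]
v[mid]=4=4: mid=1
v[mid]=13>4: swap v[1],v[2]; hi=1 → [4, 12, 13, 5, 7, 8, 14, 11, 10]
v[mid]=12>4: swap v[1],v[1]; hi=0 → [4, 12, 13, 5, 7, 8, 14, 11, 10]
end: lo=0, hi=0; v = [4, 12, 13, 5, 7, 8, 14, 11, 10]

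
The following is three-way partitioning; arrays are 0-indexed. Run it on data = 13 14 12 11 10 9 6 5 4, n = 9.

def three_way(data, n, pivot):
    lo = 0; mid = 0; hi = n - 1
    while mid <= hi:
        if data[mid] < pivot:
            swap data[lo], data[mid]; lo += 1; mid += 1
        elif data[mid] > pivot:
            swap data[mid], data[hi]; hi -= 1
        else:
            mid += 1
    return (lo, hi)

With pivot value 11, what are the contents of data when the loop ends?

lo=0 mid=0 hi=8
13>11: swap(0,8), hi=7 ⇒ 4 14 12 11 10 9 6 5 13
4<11: swap(0,0), lo=1 mid=1 ⇒ 4 14 12 11 10 9 6 5 13
14>11: swap(1,7), hi=6 ⇒ 4 5 12 11 10 9 6 14 13
5<11: swap(1,1), lo=2 mid=2 ⇒ 4 5 12 11 10 9 6 14 13
12>11: swap(2,6), hi=5 ⇒ 4 5 6 11 10 9 12 14 13
6<11: swap(2,2), lo=3 mid=3 ⇒ 4 5 6 11 10 9 12 14 13
11=11: mid=4
10<11: swap(3,4), lo=4 mid=5 ⇒ 4 5 6 10 11 9 12 14 13
9<11: swap(4,5), lo=5 mid=6 ⇒ 4 5 6 10 9 11 12 14 13
done. lo=5 hi=5; data=4 5 6 10 9 11 12 14 13

4 5 6 10 9 11 12 14 13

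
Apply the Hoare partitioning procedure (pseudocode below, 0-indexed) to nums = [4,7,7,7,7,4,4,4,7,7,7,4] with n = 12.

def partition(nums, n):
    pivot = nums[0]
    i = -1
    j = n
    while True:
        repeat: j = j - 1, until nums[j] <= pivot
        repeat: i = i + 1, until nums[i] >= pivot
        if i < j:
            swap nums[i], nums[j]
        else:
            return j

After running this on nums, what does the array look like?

pivot=4
j stops at 11 (4), i stops at 0 (4); swap ⇒ [4,7,7,7,7,4,4,4,7,7,7,4]
j stops at 7 (4), i stops at 1 (7); swap ⇒ [4,4,7,7,7,4,4,7,7,7,7,4]
j stops at 6 (4), i stops at 2 (7); swap ⇒ [4,4,4,7,7,4,7,7,7,7,7,4]
j stops at 5 (4), i stops at 3 (7); swap ⇒ [4,4,4,4,7,7,7,7,7,7,7,4]
j stops at 3, i stops at 4; i≥j ⇒ return 3. nums=[4,4,4,4,7,7,7,7,7,7,7,4]

[4,4,4,4,7,7,7,7,7,7,7,4]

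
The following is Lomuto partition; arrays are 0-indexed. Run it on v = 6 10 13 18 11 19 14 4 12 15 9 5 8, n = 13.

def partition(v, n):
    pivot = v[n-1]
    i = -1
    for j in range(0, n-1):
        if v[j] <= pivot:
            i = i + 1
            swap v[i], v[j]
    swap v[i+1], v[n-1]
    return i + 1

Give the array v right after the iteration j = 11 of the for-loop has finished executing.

pivot=8, i=-1
j=0: 6≤8, i=0, swap(0,0) ⇒ 6 10 13 18 11 19 14 4 12 15 9 5 8
j=1: 10>8, skip
j=2: 13>8, skip
j=3: 18>8, skip
j=4: 11>8, skip
j=5: 19>8, skip
j=6: 14>8, skip
j=7: 4≤8, i=1, swap(1,7) ⇒ 6 4 13 18 11 19 14 10 12 15 9 5 8
j=8: 12>8, skip
j=9: 15>8, skip
j=10: 9>8, skip
j=11: 5≤8, i=2, swap(2,11) ⇒ 6 4 5 18 11 19 14 10 12 15 9 13 8
(after j=11) v = 6 4 5 18 11 19 14 10 12 15 9 13 8

6 4 5 18 11 19 14 10 12 15 9 13 8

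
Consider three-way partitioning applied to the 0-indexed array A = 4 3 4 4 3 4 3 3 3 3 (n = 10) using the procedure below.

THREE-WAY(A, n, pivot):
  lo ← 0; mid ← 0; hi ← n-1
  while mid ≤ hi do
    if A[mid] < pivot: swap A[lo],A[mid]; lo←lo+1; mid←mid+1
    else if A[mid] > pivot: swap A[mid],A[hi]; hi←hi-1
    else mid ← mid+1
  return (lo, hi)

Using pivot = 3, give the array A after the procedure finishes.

3 3 3 3 3 3 4 4 4 4

lo=0 mid=0 hi=9
4>3: swap(0,9), hi=8 ⇒ 3 3 4 4 3 4 3 3 3 4
3=3: mid=1
3=3: mid=2
4>3: swap(2,8), hi=7 ⇒ 3 3 3 4 3 4 3 3 4 4
3=3: mid=3
4>3: swap(3,7), hi=6 ⇒ 3 3 3 3 3 4 3 4 4 4
3=3: mid=4
3=3: mid=5
4>3: swap(5,6), hi=5 ⇒ 3 3 3 3 3 3 4 4 4 4
3=3: mid=6
done. lo=0 hi=5; A=3 3 3 3 3 3 4 4 4 4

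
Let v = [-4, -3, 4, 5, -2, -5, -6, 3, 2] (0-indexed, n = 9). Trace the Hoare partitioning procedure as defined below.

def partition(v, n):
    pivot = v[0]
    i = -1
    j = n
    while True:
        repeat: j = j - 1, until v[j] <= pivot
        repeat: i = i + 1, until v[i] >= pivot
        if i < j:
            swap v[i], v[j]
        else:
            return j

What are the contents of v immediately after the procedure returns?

[-6, -5, 4, 5, -2, -3, -4, 3, 2]

pivot=-4
j stops at 6 (-6), i stops at 0 (-4); swap ⇒ [-6, -3, 4, 5, -2, -5, -4, 3, 2]
j stops at 5 (-5), i stops at 1 (-3); swap ⇒ [-6, -5, 4, 5, -2, -3, -4, 3, 2]
j stops at 1, i stops at 2; i≥j ⇒ return 1. v=[-6, -5, 4, 5, -2, -3, -4, 3, 2]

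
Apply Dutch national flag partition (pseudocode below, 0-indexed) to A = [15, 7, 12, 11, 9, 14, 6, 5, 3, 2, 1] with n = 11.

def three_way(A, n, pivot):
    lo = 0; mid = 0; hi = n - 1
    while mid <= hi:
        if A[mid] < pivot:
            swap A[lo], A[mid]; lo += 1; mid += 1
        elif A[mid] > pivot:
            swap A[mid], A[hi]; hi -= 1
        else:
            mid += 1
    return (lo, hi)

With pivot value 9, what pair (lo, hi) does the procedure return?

pivot = 9; lo=0, mid=0, hi=10
A[mid]=15>9: swap A[0],A[10]; hi=9 → [1, 7, 12, 11, 9, 14, 6, 5, 3, 2, 15]
A[mid]=1<9: swap A[0],A[0]; lo=1,mid=1 → [1, 7, 12, 11, 9, 14, 6, 5, 3, 2, 15]
A[mid]=7<9: swap A[1],A[1]; lo=2,mid=2 → [1, 7, 12, 11, 9, 14, 6, 5, 3, 2, 15]
A[mid]=12>9: swap A[2],A[9]; hi=8 → [1, 7, 2, 11, 9, 14, 6, 5, 3, 12, 15]
A[mid]=2<9: swap A[2],A[2]; lo=3,mid=3 → [1, 7, 2, 11, 9, 14, 6, 5, 3, 12, 15]
A[mid]=11>9: swap A[3],A[8]; hi=7 → [1, 7, 2, 3, 9, 14, 6, 5, 11, 12, 15]
A[mid]=3<9: swap A[3],A[3]; lo=4,mid=4 → [1, 7, 2, 3, 9, 14, 6, 5, 11, 12, 15]
A[mid]=9=9: mid=5
A[mid]=14>9: swap A[5],A[7]; hi=6 → [1, 7, 2, 3, 9, 5, 6, 14, 11, 12, 15]
A[mid]=5<9: swap A[4],A[5]; lo=5,mid=6 → [1, 7, 2, 3, 5, 9, 6, 14, 11, 12, 15]
A[mid]=6<9: swap A[5],A[6]; lo=6,mid=7 → [1, 7, 2, 3, 5, 6, 9, 14, 11, 12, 15]
end: lo=6, hi=6; A = [1, 7, 2, 3, 5, 6, 9, 14, 11, 12, 15]

(6, 6)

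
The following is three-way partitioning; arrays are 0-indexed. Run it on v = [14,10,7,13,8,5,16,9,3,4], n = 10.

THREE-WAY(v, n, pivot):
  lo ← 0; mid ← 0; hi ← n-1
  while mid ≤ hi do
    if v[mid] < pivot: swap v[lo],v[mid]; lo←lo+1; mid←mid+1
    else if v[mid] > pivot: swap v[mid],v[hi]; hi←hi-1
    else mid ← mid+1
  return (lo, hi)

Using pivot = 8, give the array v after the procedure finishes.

[4,3,7,5,8,16,9,13,10,14]

pivot = 8; lo=0, mid=0, hi=9
v[mid]=14>8: swap v[0],v[9]; hi=8 → [4,10,7,13,8,5,16,9,3,14]
v[mid]=4<8: swap v[0],v[0]; lo=1,mid=1 → [4,10,7,13,8,5,16,9,3,14]
v[mid]=10>8: swap v[1],v[8]; hi=7 → [4,3,7,13,8,5,16,9,10,14]
v[mid]=3<8: swap v[1],v[1]; lo=2,mid=2 → [4,3,7,13,8,5,16,9,10,14]
v[mid]=7<8: swap v[2],v[2]; lo=3,mid=3 → [4,3,7,13,8,5,16,9,10,14]
v[mid]=13>8: swap v[3],v[7]; hi=6 → [4,3,7,9,8,5,16,13,10,14]
v[mid]=9>8: swap v[3],v[6]; hi=5 → [4,3,7,16,8,5,9,13,10,14]
v[mid]=16>8: swap v[3],v[5]; hi=4 → [4,3,7,5,8,16,9,13,10,14]
v[mid]=5<8: swap v[3],v[3]; lo=4,mid=4 → [4,3,7,5,8,16,9,13,10,14]
v[mid]=8=8: mid=5
end: lo=4, hi=4; v = [4,3,7,5,8,16,9,13,10,14]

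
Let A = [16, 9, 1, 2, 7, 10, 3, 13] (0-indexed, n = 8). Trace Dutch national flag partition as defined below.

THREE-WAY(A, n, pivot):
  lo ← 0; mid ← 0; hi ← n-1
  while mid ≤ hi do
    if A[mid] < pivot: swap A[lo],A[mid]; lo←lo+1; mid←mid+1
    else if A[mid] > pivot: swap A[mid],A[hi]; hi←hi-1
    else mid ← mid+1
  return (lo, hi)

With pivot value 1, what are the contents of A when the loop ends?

[1, 9, 2, 7, 10, 3, 13, 16]

lo=0 mid=0 hi=7
16>1: swap(0,7), hi=6 ⇒ [13, 9, 1, 2, 7, 10, 3, 16]
13>1: swap(0,6), hi=5 ⇒ [3, 9, 1, 2, 7, 10, 13, 16]
3>1: swap(0,5), hi=4 ⇒ [10, 9, 1, 2, 7, 3, 13, 16]
10>1: swap(0,4), hi=3 ⇒ [7, 9, 1, 2, 10, 3, 13, 16]
7>1: swap(0,3), hi=2 ⇒ [2, 9, 1, 7, 10, 3, 13, 16]
2>1: swap(0,2), hi=1 ⇒ [1, 9, 2, 7, 10, 3, 13, 16]
1=1: mid=1
9>1: swap(1,1), hi=0 ⇒ [1, 9, 2, 7, 10, 3, 13, 16]
done. lo=0 hi=0; A=[1, 9, 2, 7, 10, 3, 13, 16]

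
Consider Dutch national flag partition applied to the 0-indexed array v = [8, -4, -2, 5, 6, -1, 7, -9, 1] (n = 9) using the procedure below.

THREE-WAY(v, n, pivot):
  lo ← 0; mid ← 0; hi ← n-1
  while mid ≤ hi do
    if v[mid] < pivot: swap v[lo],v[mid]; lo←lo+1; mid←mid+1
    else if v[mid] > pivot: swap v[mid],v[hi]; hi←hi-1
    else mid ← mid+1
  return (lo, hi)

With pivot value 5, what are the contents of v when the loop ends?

lo=0 mid=0 hi=8
8>5: swap(0,8), hi=7 ⇒ [1, -4, -2, 5, 6, -1, 7, -9, 8]
1<5: swap(0,0), lo=1 mid=1 ⇒ [1, -4, -2, 5, 6, -1, 7, -9, 8]
-4<5: swap(1,1), lo=2 mid=2 ⇒ [1, -4, -2, 5, 6, -1, 7, -9, 8]
-2<5: swap(2,2), lo=3 mid=3 ⇒ [1, -4, -2, 5, 6, -1, 7, -9, 8]
5=5: mid=4
6>5: swap(4,7), hi=6 ⇒ [1, -4, -2, 5, -9, -1, 7, 6, 8]
-9<5: swap(3,4), lo=4 mid=5 ⇒ [1, -4, -2, -9, 5, -1, 7, 6, 8]
-1<5: swap(4,5), lo=5 mid=6 ⇒ [1, -4, -2, -9, -1, 5, 7, 6, 8]
7>5: swap(6,6), hi=5 ⇒ [1, -4, -2, -9, -1, 5, 7, 6, 8]
done. lo=5 hi=5; v=[1, -4, -2, -9, -1, 5, 7, 6, 8]

[1, -4, -2, -9, -1, 5, 7, 6, 8]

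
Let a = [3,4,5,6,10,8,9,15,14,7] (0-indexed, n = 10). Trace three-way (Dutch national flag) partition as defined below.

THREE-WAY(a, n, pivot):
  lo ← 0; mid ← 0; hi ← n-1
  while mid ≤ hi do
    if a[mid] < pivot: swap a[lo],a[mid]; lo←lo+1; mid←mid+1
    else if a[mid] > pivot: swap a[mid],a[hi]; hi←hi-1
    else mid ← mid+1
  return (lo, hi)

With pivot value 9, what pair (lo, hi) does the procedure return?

(6, 6)

pivot = 9; lo=0, mid=0, hi=9
a[mid]=3<9: swap a[0],a[0]; lo=1,mid=1 → [3,4,5,6,10,8,9,15,14,7]
a[mid]=4<9: swap a[1],a[1]; lo=2,mid=2 → [3,4,5,6,10,8,9,15,14,7]
a[mid]=5<9: swap a[2],a[2]; lo=3,mid=3 → [3,4,5,6,10,8,9,15,14,7]
a[mid]=6<9: swap a[3],a[3]; lo=4,mid=4 → [3,4,5,6,10,8,9,15,14,7]
a[mid]=10>9: swap a[4],a[9]; hi=8 → [3,4,5,6,7,8,9,15,14,10]
a[mid]=7<9: swap a[4],a[4]; lo=5,mid=5 → [3,4,5,6,7,8,9,15,14,10]
a[mid]=8<9: swap a[5],a[5]; lo=6,mid=6 → [3,4,5,6,7,8,9,15,14,10]
a[mid]=9=9: mid=7
a[mid]=15>9: swap a[7],a[8]; hi=7 → [3,4,5,6,7,8,9,14,15,10]
a[mid]=14>9: swap a[7],a[7]; hi=6 → [3,4,5,6,7,8,9,14,15,10]
end: lo=6, hi=6; a = [3,4,5,6,7,8,9,14,15,10]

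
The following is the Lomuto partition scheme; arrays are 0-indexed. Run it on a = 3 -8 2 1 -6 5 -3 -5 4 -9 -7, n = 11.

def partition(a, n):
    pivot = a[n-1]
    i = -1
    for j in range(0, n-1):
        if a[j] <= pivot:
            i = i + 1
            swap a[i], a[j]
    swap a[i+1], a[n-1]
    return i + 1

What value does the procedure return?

2

pivot = a[10] = -7; i = -1
j=0: a[0]=3 > -7 → no swap
j=1: a[1]=-8 ≤ -7 → i=0, swap a[0],a[1] → -8 3 2 1 -6 5 -3 -5 4 -9 -7
j=2: a[2]=2 > -7 → no swap
j=3: a[3]=1 > -7 → no swap
j=4: a[4]=-6 > -7 → no swap
j=5: a[5]=5 > -7 → no swap
j=6: a[6]=-3 > -7 → no swap
j=7: a[7]=-5 > -7 → no swap
j=8: a[8]=4 > -7 → no swap
j=9: a[9]=-9 ≤ -7 → i=1, swap a[1],a[9] → -8 -9 2 1 -6 5 -3 -5 4 3 -7
final swap a[2],a[10] → -8 -9 -7 1 -6 5 -3 -5 4 3 2; return 2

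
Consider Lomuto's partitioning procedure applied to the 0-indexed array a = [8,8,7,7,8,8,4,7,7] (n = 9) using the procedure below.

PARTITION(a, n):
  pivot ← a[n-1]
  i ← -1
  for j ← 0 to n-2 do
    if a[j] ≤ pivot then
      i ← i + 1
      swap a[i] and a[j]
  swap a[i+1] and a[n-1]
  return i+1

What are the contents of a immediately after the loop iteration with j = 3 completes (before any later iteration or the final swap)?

[7,7,8,8,8,8,4,7,7]

pivot=7, i=-1
j=0: 8>7, skip
j=1: 8>7, skip
j=2: 7≤7, i=0, swap(0,2) ⇒ [7,8,8,7,8,8,4,7,7]
j=3: 7≤7, i=1, swap(1,3) ⇒ [7,7,8,8,8,8,4,7,7]
(after j=3) a = [7,7,8,8,8,8,4,7,7]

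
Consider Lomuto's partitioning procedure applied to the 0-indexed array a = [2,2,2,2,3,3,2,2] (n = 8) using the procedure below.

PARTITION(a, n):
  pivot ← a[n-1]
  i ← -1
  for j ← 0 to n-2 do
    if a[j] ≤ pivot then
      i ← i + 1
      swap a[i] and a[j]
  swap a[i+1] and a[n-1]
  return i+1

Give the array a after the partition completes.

pivot=2, i=-1
j=0: 2≤2, i=0, swap(0,0) ⇒ [2,2,2,2,3,3,2,2]
j=1: 2≤2, i=1, swap(1,1) ⇒ [2,2,2,2,3,3,2,2]
j=2: 2≤2, i=2, swap(2,2) ⇒ [2,2,2,2,3,3,2,2]
j=3: 2≤2, i=3, swap(3,3) ⇒ [2,2,2,2,3,3,2,2]
j=4: 3>2, skip
j=5: 3>2, skip
j=6: 2≤2, i=4, swap(4,6) ⇒ [2,2,2,2,2,3,3,2]
swap(5,7) ⇒ [2,2,2,2,2,2,3,3]; return 5

[2,2,2,2,2,2,3,3]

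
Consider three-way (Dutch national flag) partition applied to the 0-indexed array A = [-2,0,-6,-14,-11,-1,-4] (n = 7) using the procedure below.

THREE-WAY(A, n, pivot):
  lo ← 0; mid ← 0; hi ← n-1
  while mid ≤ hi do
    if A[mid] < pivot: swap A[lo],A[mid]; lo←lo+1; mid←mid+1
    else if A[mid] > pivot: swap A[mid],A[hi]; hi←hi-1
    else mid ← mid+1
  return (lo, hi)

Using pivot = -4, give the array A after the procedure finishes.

pivot = -4; lo=0, mid=0, hi=6
A[mid]=-2>-4: swap A[0],A[6]; hi=5 → [-4,0,-6,-14,-11,-1,-2]
A[mid]=-4=-4: mid=1
A[mid]=0>-4: swap A[1],A[5]; hi=4 → [-4,-1,-6,-14,-11,0,-2]
A[mid]=-1>-4: swap A[1],A[4]; hi=3 → [-4,-11,-6,-14,-1,0,-2]
A[mid]=-11<-4: swap A[0],A[1]; lo=1,mid=2 → [-11,-4,-6,-14,-1,0,-2]
A[mid]=-6<-4: swap A[1],A[2]; lo=2,mid=3 → [-11,-6,-4,-14,-1,0,-2]
A[mid]=-14<-4: swap A[2],A[3]; lo=3,mid=4 → [-11,-6,-14,-4,-1,0,-2]
end: lo=3, hi=3; A = [-11,-6,-14,-4,-1,0,-2]

[-11,-6,-14,-4,-1,0,-2]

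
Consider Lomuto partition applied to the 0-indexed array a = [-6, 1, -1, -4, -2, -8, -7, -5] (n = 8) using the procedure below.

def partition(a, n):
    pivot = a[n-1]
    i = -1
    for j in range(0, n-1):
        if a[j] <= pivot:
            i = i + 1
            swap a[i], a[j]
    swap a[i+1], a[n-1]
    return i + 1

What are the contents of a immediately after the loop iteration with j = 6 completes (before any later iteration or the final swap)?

pivot=-5, i=-1
j=0: -6≤-5, i=0, swap(0,0) ⇒ [-6, 1, -1, -4, -2, -8, -7, -5]
j=1: 1>-5, skip
j=2: -1>-5, skip
j=3: -4>-5, skip
j=4: -2>-5, skip
j=5: -8≤-5, i=1, swap(1,5) ⇒ [-6, -8, -1, -4, -2, 1, -7, -5]
j=6: -7≤-5, i=2, swap(2,6) ⇒ [-6, -8, -7, -4, -2, 1, -1, -5]
(after j=6) a = [-6, -8, -7, -4, -2, 1, -1, -5]

[-6, -8, -7, -4, -2, 1, -1, -5]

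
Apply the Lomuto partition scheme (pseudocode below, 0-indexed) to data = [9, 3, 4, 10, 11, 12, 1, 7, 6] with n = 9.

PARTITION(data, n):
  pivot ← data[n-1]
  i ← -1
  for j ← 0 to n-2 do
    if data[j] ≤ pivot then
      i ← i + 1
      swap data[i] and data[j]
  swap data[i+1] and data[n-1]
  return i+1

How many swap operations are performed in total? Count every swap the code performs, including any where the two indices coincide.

pivot = data[8] = 6; i = -1
j=0: data[0]=9 > 6 → no swap
j=1: data[1]=3 ≤ 6 → i=0, swap data[0],data[1] → [3, 9, 4, 10, 11, 12, 1, 7, 6]
j=2: data[2]=4 ≤ 6 → i=1, swap data[1],data[2] → [3, 4, 9, 10, 11, 12, 1, 7, 6]
j=3: data[3]=10 > 6 → no swap
j=4: data[4]=11 > 6 → no swap
j=5: data[5]=12 > 6 → no swap
j=6: data[6]=1 ≤ 6 → i=2, swap data[2],data[6] → [3, 4, 1, 10, 11, 12, 9, 7, 6]
j=7: data[7]=7 > 6 → no swap
final swap data[3],data[8] → [3, 4, 1, 6, 11, 12, 9, 7, 10]; return 3

4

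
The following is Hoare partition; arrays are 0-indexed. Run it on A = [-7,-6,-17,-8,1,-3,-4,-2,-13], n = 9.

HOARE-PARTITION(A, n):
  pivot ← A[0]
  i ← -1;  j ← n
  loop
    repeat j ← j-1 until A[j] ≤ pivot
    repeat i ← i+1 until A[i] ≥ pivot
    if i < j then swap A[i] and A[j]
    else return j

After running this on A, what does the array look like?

[-13,-8,-17,-6,1,-3,-4,-2,-7]

pivot = A[0] = -7; i = -1, j = 9
j→8 (A[8]=-13≤-7), i→0 (A[0]=-7≥-7); i<j, swap → [-13,-6,-17,-8,1,-3,-4,-2,-7]
j→3 (A[3]=-8≤-7), i→1 (A[1]=-6≥-7); i<j, swap → [-13,-8,-17,-6,1,-3,-4,-2,-7]
j→2, i→3; i≥j, return j=2. A = [-13,-8,-17,-6,1,-3,-4,-2,-7]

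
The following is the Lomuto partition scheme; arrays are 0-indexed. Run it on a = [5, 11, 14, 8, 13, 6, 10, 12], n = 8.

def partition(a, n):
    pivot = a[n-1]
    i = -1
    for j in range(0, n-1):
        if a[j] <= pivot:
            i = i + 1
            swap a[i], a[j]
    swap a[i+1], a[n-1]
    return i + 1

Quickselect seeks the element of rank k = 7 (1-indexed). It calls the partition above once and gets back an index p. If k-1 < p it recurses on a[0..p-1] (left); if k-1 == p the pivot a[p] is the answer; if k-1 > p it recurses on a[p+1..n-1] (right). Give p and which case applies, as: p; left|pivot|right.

5; right

pivot=12, i=-1
j=0: 5≤12, i=0, swap(0,0) ⇒ [5, 11, 14, 8, 13, 6, 10, 12]
j=1: 11≤12, i=1, swap(1,1) ⇒ [5, 11, 14, 8, 13, 6, 10, 12]
j=2: 14>12, skip
j=3: 8≤12, i=2, swap(2,3) ⇒ [5, 11, 8, 14, 13, 6, 10, 12]
j=4: 13>12, skip
j=5: 6≤12, i=3, swap(3,5) ⇒ [5, 11, 8, 6, 13, 14, 10, 12]
j=6: 10≤12, i=4, swap(4,6) ⇒ [5, 11, 8, 6, 10, 14, 13, 12]
swap(5,7) ⇒ [5, 11, 8, 6, 10, 12, 13, 14]; return 5
p = 5; k-1 = 6 > 5 ⇒ right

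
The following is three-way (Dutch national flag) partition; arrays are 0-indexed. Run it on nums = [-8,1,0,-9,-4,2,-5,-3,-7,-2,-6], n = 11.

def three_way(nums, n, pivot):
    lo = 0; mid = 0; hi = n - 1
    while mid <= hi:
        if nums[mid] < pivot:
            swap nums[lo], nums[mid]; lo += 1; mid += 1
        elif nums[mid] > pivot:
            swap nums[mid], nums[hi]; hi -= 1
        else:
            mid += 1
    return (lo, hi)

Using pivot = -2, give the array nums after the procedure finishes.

pivot = -2; lo=0, mid=0, hi=10
nums[mid]=-8<-2: swap nums[0],nums[0]; lo=1,mid=1 → [-8,1,0,-9,-4,2,-5,-3,-7,-2,-6]
nums[mid]=1>-2: swap nums[1],nums[10]; hi=9 → [-8,-6,0,-9,-4,2,-5,-3,-7,-2,1]
nums[mid]=-6<-2: swap nums[1],nums[1]; lo=2,mid=2 → [-8,-6,0,-9,-4,2,-5,-3,-7,-2,1]
nums[mid]=0>-2: swap nums[2],nums[9]; hi=8 → [-8,-6,-2,-9,-4,2,-5,-3,-7,0,1]
nums[mid]=-2=-2: mid=3
nums[mid]=-9<-2: swap nums[2],nums[3]; lo=3,mid=4 → [-8,-6,-9,-2,-4,2,-5,-3,-7,0,1]
nums[mid]=-4<-2: swap nums[3],nums[4]; lo=4,mid=5 → [-8,-6,-9,-4,-2,2,-5,-3,-7,0,1]
nums[mid]=2>-2: swap nums[5],nums[8]; hi=7 → [-8,-6,-9,-4,-2,-7,-5,-3,2,0,1]
nums[mid]=-7<-2: swap nums[4],nums[5]; lo=5,mid=6 → [-8,-6,-9,-4,-7,-2,-5,-3,2,0,1]
nums[mid]=-5<-2: swap nums[5],nums[6]; lo=6,mid=7 → [-8,-6,-9,-4,-7,-5,-2,-3,2,0,1]
nums[mid]=-3<-2: swap nums[6],nums[7]; lo=7,mid=8 → [-8,-6,-9,-4,-7,-5,-3,-2,2,0,1]
end: lo=7, hi=7; nums = [-8,-6,-9,-4,-7,-5,-3,-2,2,0,1]

[-8,-6,-9,-4,-7,-5,-3,-2,2,0,1]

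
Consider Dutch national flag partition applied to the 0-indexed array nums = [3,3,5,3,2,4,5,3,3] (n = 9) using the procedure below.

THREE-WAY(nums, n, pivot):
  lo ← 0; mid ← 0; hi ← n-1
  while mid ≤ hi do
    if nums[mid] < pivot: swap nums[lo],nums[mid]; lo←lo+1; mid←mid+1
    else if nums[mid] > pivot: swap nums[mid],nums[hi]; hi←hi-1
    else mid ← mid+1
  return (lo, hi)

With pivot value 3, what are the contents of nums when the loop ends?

[2,3,3,3,3,3,5,4,5]

lo=0 mid=0 hi=8
3=3: mid=1
3=3: mid=2
5>3: swap(2,8), hi=7 ⇒ [3,3,3,3,2,4,5,3,5]
3=3: mid=3
3=3: mid=4
2<3: swap(0,4), lo=1 mid=5 ⇒ [2,3,3,3,3,4,5,3,5]
4>3: swap(5,7), hi=6 ⇒ [2,3,3,3,3,3,5,4,5]
3=3: mid=6
5>3: swap(6,6), hi=5 ⇒ [2,3,3,3,3,3,5,4,5]
done. lo=1 hi=5; nums=[2,3,3,3,3,3,5,4,5]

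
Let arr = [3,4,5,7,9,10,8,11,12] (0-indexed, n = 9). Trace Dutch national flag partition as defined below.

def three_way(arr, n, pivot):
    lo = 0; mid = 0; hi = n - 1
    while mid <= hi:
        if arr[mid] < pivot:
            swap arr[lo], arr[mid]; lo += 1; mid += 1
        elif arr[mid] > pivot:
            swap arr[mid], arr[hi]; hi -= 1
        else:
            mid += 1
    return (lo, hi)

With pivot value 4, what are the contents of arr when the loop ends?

lo=0 mid=0 hi=8
3<4: swap(0,0), lo=1 mid=1 ⇒ [3,4,5,7,9,10,8,11,12]
4=4: mid=2
5>4: swap(2,8), hi=7 ⇒ [3,4,12,7,9,10,8,11,5]
12>4: swap(2,7), hi=6 ⇒ [3,4,11,7,9,10,8,12,5]
11>4: swap(2,6), hi=5 ⇒ [3,4,8,7,9,10,11,12,5]
8>4: swap(2,5), hi=4 ⇒ [3,4,10,7,9,8,11,12,5]
10>4: swap(2,4), hi=3 ⇒ [3,4,9,7,10,8,11,12,5]
9>4: swap(2,3), hi=2 ⇒ [3,4,7,9,10,8,11,12,5]
7>4: swap(2,2), hi=1 ⇒ [3,4,7,9,10,8,11,12,5]
done. lo=1 hi=1; arr=[3,4,7,9,10,8,11,12,5]

[3,4,7,9,10,8,11,12,5]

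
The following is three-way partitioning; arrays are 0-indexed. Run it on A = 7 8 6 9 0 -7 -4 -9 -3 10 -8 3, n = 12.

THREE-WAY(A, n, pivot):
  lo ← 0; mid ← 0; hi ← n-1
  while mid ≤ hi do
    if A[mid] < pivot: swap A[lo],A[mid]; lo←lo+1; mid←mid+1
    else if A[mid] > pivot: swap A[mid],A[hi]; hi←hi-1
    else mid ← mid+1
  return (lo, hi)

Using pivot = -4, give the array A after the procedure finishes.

pivot = -4; lo=0, mid=0, hi=11
A[mid]=7>-4: swap A[0],A[11]; hi=10 → 3 8 6 9 0 -7 -4 -9 -3 10 -8 7
A[mid]=3>-4: swap A[0],A[10]; hi=9 → -8 8 6 9 0 -7 -4 -9 -3 10 3 7
A[mid]=-8<-4: swap A[0],A[0]; lo=1,mid=1 → -8 8 6 9 0 -7 -4 -9 -3 10 3 7
A[mid]=8>-4: swap A[1],A[9]; hi=8 → -8 10 6 9 0 -7 -4 -9 -3 8 3 7
A[mid]=10>-4: swap A[1],A[8]; hi=7 → -8 -3 6 9 0 -7 -4 -9 10 8 3 7
A[mid]=-3>-4: swap A[1],A[7]; hi=6 → -8 -9 6 9 0 -7 -4 -3 10 8 3 7
A[mid]=-9<-4: swap A[1],A[1]; lo=2,mid=2 → -8 -9 6 9 0 -7 -4 -3 10 8 3 7
A[mid]=6>-4: swap A[2],A[6]; hi=5 → -8 -9 -4 9 0 -7 6 -3 10 8 3 7
A[mid]=-4=-4: mid=3
A[mid]=9>-4: swap A[3],A[5]; hi=4 → -8 -9 -4 -7 0 9 6 -3 10 8 3 7
A[mid]=-7<-4: swap A[2],A[3]; lo=3,mid=4 → -8 -9 -7 -4 0 9 6 -3 10 8 3 7
A[mid]=0>-4: swap A[4],A[4]; hi=3 → -8 -9 -7 -4 0 9 6 -3 10 8 3 7
end: lo=3, hi=3; A = -8 -9 -7 -4 0 9 6 -3 10 8 3 7

-8 -9 -7 -4 0 9 6 -3 10 8 3 7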